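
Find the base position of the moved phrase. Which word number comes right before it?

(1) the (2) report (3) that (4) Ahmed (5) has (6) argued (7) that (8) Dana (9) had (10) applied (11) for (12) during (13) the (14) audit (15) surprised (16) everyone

The displaced element is "the report" (word 2).
It is linked across 1 clause boundary (that).
It functions as the object of the preposition "for" of "applied", so the gap sits immediately after word 11 ("for").
Base order: Ahmed has argued that Dana had applied for the report during the audit.

11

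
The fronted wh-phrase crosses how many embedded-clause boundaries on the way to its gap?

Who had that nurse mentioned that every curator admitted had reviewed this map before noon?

2

"who" is extracted from the subject of "reviewed".
Boundaries crossed, outermost first: [that], [Ø] — 2 in total.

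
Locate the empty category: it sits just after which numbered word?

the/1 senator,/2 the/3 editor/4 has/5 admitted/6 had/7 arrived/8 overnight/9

The displaced element is "the senator" (word 2).
It is linked across 1 clause boundary (Ø).
It functions as the subject of "arrived", so the gap sits immediately after word 6 ("admitted").
Base order: The editor has admitted the senator had arrived overnight.

6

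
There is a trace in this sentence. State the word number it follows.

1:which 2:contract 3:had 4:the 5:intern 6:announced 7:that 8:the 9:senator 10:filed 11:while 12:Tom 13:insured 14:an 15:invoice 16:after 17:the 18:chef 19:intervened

10

The displaced element is "which contract" (word 2).
It is linked across 1 clause boundary (that).
It functions as the direct object of "filed", so the gap sits immediately after word 10 ("filed").
Base order: The intern had announced that the senator filed which contract while Tom insured an invoice after the chef intervened.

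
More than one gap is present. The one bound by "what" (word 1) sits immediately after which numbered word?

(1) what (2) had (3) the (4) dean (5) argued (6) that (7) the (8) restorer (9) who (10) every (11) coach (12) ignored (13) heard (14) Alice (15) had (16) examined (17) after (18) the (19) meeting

16

The displaced element is "what" (word 1).
It is linked across 2 clause boundaries (that → Ø).
It functions as the direct object of "examined", so the gap sits immediately after word 16 ("examined").
Base order: The dean had argued that the restorer who every coach ignored heard Alice had examined what after the meeting.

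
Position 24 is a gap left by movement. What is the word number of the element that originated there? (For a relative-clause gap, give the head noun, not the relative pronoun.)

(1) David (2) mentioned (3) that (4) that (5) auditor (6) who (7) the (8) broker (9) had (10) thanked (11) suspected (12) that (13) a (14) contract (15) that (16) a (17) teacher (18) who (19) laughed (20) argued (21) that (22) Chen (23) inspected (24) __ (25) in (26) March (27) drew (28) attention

14

The gap at 24 is the object of "inspected", inside a relative clause.
The relative pronoun is "that" (word 15); it is bound by the head noun immediately before it.
Its filler is the head noun "contract", at word 14.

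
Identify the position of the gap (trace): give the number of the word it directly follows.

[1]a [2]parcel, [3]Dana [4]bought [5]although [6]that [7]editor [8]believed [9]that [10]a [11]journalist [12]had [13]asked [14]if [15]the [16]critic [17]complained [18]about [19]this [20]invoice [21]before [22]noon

4

The displaced element is "a parcel" (word 2).
It functions as the direct object of "bought", so the gap sits immediately after word 4 ("bought").
Base order: Dana bought a parcel although that editor believed that a journalist had asked if the critic complained about this invoice before noon.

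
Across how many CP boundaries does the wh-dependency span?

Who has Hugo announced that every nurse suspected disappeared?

"who" is extracted from the subject of "disappeared".
Boundaries crossed, outermost first: [that], [Ø] — 2 in total.

2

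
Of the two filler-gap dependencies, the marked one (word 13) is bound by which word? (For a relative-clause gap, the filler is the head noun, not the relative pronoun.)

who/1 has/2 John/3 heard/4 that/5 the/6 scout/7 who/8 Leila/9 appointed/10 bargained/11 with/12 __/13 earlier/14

1

The marked gap is the object of the preposition "with" of "bargained".
Its filler is the fronted wh-phrase "who", at word 1.
(The other dependency links word 7 to a gap after word 10.)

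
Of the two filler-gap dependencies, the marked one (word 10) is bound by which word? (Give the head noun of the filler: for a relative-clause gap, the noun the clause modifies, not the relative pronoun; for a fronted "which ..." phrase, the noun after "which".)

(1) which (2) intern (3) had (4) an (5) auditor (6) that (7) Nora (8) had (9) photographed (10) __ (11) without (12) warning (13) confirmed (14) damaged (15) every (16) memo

5

The marked gap is inside the relative clause, the direct object of "photographed".
Its filler is the head noun "auditor" (via "that"), at word 5.
(The other dependency links word 2 to a gap after word 13.)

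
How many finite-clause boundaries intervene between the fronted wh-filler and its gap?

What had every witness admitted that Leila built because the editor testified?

"what" is extracted from the object of "built".
Boundaries crossed, outermost first: [that] — 1 in total.

1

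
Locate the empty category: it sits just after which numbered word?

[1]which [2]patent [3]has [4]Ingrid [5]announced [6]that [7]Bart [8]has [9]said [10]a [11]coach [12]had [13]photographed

13

The displaced element is "which patent" (word 2).
It is linked across 2 clause boundaries (that → Ø).
It functions as the direct object of "photographed", so the gap sits immediately after word 13 ("photographed").
Base order: Ingrid has announced that Bart has said a coach had photographed which patent.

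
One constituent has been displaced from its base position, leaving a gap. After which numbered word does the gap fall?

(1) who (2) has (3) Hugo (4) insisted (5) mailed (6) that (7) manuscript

4

The displaced element is "who" (word 1).
It is linked across 1 clause boundary (Ø).
It functions as the subject of "mailed", so the gap sits immediately after word 4 ("insisted").
Base order: Hugo has insisted that who mailed that manuscript.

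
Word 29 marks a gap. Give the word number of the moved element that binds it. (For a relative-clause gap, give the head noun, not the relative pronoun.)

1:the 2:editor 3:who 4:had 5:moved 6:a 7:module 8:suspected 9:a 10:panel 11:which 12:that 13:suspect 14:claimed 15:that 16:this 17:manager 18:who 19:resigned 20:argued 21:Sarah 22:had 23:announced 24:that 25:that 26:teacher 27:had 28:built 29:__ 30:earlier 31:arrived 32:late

10

The gap at 29 is the object of "built", inside a relative clause.
The relative pronoun is "which" (word 11); it is bound by the head noun immediately before it.
Its filler is the head noun "panel", at word 10.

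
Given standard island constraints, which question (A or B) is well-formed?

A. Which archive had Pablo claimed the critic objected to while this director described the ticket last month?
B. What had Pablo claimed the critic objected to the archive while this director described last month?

In B, the wh-phrase is extracted from inside an adjunct island (introduced by "while"), which blocks movement.
In A, the extraction path crosses only that-complement boundaries, which are transparent.
So A is grammatical.

A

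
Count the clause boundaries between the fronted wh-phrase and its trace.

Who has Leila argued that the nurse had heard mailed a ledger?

2

"who" is extracted from the subject of "mailed".
Boundaries crossed, outermost first: [that], [Ø] — 2 in total.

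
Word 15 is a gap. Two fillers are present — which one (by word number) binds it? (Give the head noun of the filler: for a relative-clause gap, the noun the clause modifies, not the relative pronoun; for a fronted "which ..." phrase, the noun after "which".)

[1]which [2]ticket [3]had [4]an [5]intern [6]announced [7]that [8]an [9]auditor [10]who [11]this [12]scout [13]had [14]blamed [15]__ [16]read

The marked gap is inside the relative clause, the direct object of "blamed".
Its filler is the head noun "auditor" (via "who"), at word 9.
(The other dependency links word 2 to a gap after word 16.)

9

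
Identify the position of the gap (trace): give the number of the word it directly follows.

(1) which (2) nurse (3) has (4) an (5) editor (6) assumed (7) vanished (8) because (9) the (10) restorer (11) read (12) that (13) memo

The displaced element is "which nurse" (word 2).
It is linked across 1 clause boundary (Ø).
It functions as the subject of "vanished", so the gap sits immediately after word 6 ("assumed").
Base order: An editor has assumed that which nurse vanished because the restorer read that memo.

6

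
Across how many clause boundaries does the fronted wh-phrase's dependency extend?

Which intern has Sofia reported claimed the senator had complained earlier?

"which intern" is extracted from the subject of "claimed".
Boundaries crossed, outermost first: [Ø] — 1 in total.

1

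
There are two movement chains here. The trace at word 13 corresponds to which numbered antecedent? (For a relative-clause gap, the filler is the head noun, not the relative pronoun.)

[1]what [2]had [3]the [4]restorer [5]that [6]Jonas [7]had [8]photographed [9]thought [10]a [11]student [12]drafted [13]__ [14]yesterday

1

The marked gap is the direct object of "drafted".
Its filler is the fronted wh-phrase "what", at word 1.
(The other dependency links word 4 to a gap after word 8.)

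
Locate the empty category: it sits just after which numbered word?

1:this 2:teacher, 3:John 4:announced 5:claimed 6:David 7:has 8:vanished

4

The displaced element is "this teacher" (word 2).
It is linked across 1 clause boundary (Ø).
It functions as the subject of "claimed", so the gap sits immediately after word 4 ("announced").
Base order: John announced this teacher claimed David has vanished.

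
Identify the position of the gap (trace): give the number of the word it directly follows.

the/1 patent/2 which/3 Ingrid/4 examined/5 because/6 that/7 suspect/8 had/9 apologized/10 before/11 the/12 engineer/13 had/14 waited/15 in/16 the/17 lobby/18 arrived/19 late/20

5

The displaced element is "the patent" (word 2).
It functions as the direct object of "examined", so the gap sits immediately after word 5 ("examined").
Base order: Ingrid examined the patent because that suspect had apologized before the engineer had waited in the lobby.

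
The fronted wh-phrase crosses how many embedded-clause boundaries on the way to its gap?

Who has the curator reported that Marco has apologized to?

"who" is extracted from the PP object of "apologized".
Boundaries crossed, outermost first: [that] — 1 in total.

1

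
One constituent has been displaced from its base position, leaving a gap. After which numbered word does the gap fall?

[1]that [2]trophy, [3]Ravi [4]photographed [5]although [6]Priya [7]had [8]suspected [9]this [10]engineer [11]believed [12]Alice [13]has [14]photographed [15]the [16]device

4

The displaced element is "that trophy" (word 2).
It functions as the direct object of "photographed", so the gap sits immediately after word 4 ("photographed").
Base order: Ravi photographed that trophy although Priya had suspected this engineer believed Alice has photographed the device.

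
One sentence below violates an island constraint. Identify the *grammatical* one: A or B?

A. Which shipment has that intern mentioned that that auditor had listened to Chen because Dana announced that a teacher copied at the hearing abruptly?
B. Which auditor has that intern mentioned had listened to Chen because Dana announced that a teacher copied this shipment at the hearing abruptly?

In A, the wh-phrase is extracted from inside an adjunct island (introduced by "because"), which blocks movement.
In B, the extraction path crosses only that-complement boundaries, which are transparent.
So B is grammatical.

B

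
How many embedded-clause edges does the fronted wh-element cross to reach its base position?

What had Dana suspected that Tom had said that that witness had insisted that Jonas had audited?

"what" is extracted from the object of "audited".
Boundaries crossed, outermost first: [that], [that], [that] — 3 in total.

3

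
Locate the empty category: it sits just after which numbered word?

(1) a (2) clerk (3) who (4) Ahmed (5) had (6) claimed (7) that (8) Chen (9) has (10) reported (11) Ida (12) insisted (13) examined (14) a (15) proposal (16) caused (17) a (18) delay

The displaced element is "a clerk" (word 2).
It is linked across 3 clause boundaries (that → Ø → Ø).
It functions as the subject of "examined", so the gap sits immediately after word 12 ("insisted").
Base order: Ahmed had claimed that Chen has reported Ida insisted that a clerk examined a proposal.

12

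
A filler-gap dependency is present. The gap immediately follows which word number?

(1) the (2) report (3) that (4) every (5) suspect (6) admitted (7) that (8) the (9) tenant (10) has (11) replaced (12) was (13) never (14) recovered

The displaced element is "the report" (word 2).
It is linked across 1 clause boundary (that).
It functions as the direct object of "replaced", so the gap sits immediately after word 11 ("replaced").
Base order: Every suspect admitted that the tenant has replaced the report.

11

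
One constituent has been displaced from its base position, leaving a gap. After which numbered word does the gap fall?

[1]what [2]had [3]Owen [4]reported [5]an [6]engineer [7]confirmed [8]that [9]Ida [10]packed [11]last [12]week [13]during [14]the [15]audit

The displaced element is "what" (word 1).
It is linked across 2 clause boundaries (Ø → that).
It functions as the direct object of "packed", so the gap sits immediately after word 10 ("packed").
Base order: Owen had reported an engineer confirmed that Ida packed what last week during the audit.

10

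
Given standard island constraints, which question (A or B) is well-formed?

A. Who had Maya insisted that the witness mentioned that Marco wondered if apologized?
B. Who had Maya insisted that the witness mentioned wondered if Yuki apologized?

In A, the wh-phrase is extracted from inside a wh-island (introduced by "if"), which blocks movement.
In B, the extraction path crosses only that-complement boundaries, which are transparent.
So B is grammatical.

B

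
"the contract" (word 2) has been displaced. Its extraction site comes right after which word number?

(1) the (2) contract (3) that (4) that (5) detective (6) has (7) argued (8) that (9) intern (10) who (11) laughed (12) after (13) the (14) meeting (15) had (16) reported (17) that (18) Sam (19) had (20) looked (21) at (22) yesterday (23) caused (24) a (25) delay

The displaced element is "the contract" (word 2).
It is linked across 2 clause boundaries (Ø → that).
It functions as the object of the preposition "at" of "looked", so the gap sits immediately after word 21 ("at").
Base order: That detective has argued that intern who laughed after the meeting had reported that Sam had looked at the contract yesterday.

21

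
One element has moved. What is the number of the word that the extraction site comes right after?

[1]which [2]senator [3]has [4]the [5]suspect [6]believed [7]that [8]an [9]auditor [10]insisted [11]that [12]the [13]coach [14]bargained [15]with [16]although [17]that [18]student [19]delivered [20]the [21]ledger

The displaced element is "which senator" (word 2).
It is linked across 2 clause boundaries (that → that).
It functions as the object of the preposition "with" of "bargained", so the gap sits immediately after word 15 ("with").
Base order: The suspect has believed that an auditor insisted that the coach bargained with which senator although that student delivered the ledger.

15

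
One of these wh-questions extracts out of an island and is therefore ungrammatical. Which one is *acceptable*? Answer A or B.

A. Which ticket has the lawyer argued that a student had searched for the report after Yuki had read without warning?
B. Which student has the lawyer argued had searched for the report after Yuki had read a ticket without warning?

In A, the wh-phrase is extracted from inside an adjunct island (introduced by "after"), which blocks movement.
In B, the extraction path crosses only that-complement boundaries, which are transparent.
So B is grammatical.

B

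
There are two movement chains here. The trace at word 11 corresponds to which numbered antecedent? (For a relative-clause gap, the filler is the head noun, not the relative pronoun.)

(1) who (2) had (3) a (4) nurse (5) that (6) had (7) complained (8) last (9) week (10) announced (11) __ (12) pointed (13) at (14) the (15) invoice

1

The marked gap is the subject of "pointed".
Its filler is the fronted wh-phrase "who", at word 1.
(The other dependency links word 4 to a gap after word 5.)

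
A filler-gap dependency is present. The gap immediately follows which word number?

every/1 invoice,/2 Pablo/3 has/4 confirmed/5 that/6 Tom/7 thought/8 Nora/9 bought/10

10

The displaced element is "every invoice" (word 2).
It is linked across 2 clause boundaries (that → Ø).
It functions as the direct object of "bought", so the gap sits immediately after word 10 ("bought").
Base order: Pablo has confirmed that Tom thought Nora bought every invoice.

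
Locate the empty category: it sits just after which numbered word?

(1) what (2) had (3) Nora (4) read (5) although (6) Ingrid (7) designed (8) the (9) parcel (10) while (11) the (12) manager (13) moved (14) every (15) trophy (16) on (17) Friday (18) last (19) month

The displaced element is "what" (word 1).
It functions as the direct object of "read", so the gap sits immediately after word 4 ("read").
Base order: Nora had read what although Ingrid designed the parcel while the manager moved every trophy on Friday last month.

4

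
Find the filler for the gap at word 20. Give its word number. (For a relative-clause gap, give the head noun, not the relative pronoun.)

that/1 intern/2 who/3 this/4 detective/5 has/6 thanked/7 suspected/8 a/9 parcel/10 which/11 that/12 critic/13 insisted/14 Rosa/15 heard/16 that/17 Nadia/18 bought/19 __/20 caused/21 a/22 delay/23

The gap at 20 is the object of "bought", inside a relative clause.
The relative pronoun is "which" (word 11); it is bound by the head noun immediately before it.
Its filler is the head noun "parcel", at word 10.

10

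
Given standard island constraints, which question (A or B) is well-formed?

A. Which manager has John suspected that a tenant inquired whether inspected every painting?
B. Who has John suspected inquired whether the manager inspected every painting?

B

In A, the wh-phrase is extracted from inside a wh-island (introduced by "whether"), which blocks movement.
In B, the extraction path crosses only that-complement boundaries, which are transparent.
So B is grammatical.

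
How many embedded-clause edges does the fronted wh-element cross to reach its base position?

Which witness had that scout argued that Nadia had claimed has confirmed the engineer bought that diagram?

2

"which witness" is extracted from the subject of "confirmed".
Boundaries crossed, outermost first: [that], [Ø] — 2 in total.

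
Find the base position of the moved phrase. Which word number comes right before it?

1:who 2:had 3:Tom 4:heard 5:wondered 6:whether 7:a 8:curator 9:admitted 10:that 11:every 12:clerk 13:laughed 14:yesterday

The displaced element is "who" (word 1).
It is linked across 1 clause boundary (Ø).
It functions as the subject of "wondered", so the gap sits immediately after word 4 ("heard").
Base order: Tom had heard who wondered whether a curator admitted that every clerk laughed yesterday.

4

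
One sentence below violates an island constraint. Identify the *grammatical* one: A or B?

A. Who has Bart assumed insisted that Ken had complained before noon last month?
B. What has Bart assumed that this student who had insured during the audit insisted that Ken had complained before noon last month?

A

In B, the wh-phrase is extracted from inside a complex-NP island (relative clause) (introduced by "who"), which blocks movement.
In A, the extraction path crosses only that-complement boundaries, which are transparent.
So A is grammatical.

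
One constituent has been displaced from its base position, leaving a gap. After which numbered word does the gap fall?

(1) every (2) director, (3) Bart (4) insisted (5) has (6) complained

4

The displaced element is "every director" (word 2).
It is linked across 1 clause boundary (Ø).
It functions as the subject of "complained", so the gap sits immediately after word 4 ("insisted").
Base order: Bart insisted that every director has complained.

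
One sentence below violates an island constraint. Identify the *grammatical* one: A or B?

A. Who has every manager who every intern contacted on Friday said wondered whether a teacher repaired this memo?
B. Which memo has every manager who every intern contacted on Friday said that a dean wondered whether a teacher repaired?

In B, the wh-phrase is extracted from inside a wh-island (introduced by "whether"), which blocks movement.
In A, the extraction path crosses only that-complement boundaries, which are transparent.
So A is grammatical.

A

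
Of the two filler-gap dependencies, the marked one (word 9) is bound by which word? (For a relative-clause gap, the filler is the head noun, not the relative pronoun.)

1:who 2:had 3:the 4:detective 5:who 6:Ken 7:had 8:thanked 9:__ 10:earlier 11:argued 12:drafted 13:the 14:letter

The marked gap is inside the relative clause, the direct object of "thanked".
Its filler is the head noun "detective" (via "who"), at word 4.
(The other dependency links word 1 to a gap after word 11.)

4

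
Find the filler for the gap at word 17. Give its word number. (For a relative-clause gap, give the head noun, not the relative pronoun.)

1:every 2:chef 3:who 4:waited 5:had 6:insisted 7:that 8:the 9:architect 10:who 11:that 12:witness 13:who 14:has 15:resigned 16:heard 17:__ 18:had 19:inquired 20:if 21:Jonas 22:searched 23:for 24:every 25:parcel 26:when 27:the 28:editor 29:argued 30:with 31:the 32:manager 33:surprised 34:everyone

The gap at 17 is the subject of "inquired", inside a relative clause.
The relative pronoun is "who" (word 10); it is bound by the head noun immediately before it.
Its filler is the head noun "architect", at word 9.

9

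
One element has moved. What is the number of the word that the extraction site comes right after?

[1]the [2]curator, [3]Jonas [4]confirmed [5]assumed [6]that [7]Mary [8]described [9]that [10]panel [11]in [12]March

4

The displaced element is "the curator" (word 2).
It is linked across 1 clause boundary (Ø).
It functions as the subject of "assumed", so the gap sits immediately after word 4 ("confirmed").
Base order: Jonas confirmed the curator assumed that Mary described that panel in March.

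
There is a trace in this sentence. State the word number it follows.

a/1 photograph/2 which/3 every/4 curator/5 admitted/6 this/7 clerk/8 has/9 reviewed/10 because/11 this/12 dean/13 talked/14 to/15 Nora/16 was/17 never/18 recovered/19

10

The displaced element is "a photograph" (word 2).
It is linked across 1 clause boundary (Ø).
It functions as the direct object of "reviewed", so the gap sits immediately after word 10 ("reviewed").
Base order: Every curator admitted this clerk has reviewed a photograph because this dean talked to Nora.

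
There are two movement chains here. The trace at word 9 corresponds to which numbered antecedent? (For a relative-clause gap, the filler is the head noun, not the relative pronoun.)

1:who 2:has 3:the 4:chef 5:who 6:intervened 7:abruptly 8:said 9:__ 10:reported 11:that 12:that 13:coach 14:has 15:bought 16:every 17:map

The marked gap is the subject of "reported".
Its filler is the fronted wh-phrase "who", at word 1.
(The other dependency links word 4 to a gap after word 5.)

1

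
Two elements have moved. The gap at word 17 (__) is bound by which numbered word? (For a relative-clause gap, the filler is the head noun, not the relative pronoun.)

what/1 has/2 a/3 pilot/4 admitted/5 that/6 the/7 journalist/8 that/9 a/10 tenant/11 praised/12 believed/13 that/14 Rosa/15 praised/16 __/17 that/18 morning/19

1

The marked gap is the direct object of "praised".
Its filler is the fronted wh-phrase "what", at word 1.
(The other dependency links word 8 to a gap after word 12.)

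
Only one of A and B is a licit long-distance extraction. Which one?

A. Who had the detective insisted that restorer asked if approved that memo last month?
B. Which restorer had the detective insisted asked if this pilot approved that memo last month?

In A, the wh-phrase is extracted from inside a wh-island (introduced by "if"), which blocks movement.
In B, the extraction path crosses only that-complement boundaries, which are transparent.
So B is grammatical.

B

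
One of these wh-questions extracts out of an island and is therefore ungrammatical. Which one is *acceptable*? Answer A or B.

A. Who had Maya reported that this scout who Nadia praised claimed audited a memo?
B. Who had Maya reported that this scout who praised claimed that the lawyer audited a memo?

A

In B, the wh-phrase is extracted from inside a complex-NP island (relative clause) (introduced by "who"), which blocks movement.
In A, the extraction path crosses only that-complement boundaries, which are transparent.
So A is grammatical.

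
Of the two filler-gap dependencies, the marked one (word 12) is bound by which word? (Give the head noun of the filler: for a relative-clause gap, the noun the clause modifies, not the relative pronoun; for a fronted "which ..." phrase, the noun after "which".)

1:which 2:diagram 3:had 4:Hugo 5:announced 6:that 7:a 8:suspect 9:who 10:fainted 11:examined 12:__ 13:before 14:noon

The marked gap is the direct object of "examined".
Its filler is the fronted wh-phrase "which diagram", at word 2.
(The other dependency links word 8 to a gap after word 9.)

2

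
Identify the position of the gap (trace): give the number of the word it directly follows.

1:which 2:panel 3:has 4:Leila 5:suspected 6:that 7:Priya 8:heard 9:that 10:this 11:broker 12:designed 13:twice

The displaced element is "which panel" (word 2).
It is linked across 2 clause boundaries (that → that).
It functions as the direct object of "designed", so the gap sits immediately after word 12 ("designed").
Base order: Leila has suspected that Priya heard that this broker designed which panel twice.

12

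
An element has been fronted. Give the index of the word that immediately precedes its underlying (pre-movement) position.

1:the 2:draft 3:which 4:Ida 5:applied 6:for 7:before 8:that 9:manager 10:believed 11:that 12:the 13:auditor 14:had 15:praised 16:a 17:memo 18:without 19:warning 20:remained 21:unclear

6

The displaced element is "the draft" (word 2).
It functions as the object of the preposition "for" of "applied", so the gap sits immediately after word 6 ("for").
Base order: Ida applied for the draft before that manager believed that the auditor had praised a memo without warning.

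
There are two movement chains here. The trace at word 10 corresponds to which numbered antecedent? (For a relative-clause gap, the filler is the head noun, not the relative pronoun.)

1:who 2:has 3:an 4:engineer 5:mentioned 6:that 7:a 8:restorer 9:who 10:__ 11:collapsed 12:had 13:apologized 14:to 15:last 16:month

8

The marked gap is inside the relative clause, the subject of "collapsed".
Its filler is the head noun "restorer" (via "who"), at word 8.
(The other dependency links word 1 to a gap after word 14.)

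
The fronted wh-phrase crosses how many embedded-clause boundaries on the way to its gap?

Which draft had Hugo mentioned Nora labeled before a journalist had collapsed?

"which draft" is extracted from the object of "labeled".
Boundaries crossed, outermost first: [Ø] — 1 in total.

1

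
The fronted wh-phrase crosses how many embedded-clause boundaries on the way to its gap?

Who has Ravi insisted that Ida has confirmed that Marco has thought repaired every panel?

3

"who" is extracted from the subject of "repaired".
Boundaries crossed, outermost first: [that], [that], [Ø] — 3 in total.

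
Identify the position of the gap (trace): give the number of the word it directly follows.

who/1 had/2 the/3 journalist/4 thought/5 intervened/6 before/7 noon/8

The displaced element is "who" (word 1).
It is linked across 1 clause boundary (Ø).
It functions as the subject of "intervened", so the gap sits immediately after word 5 ("thought").
Base order: The journalist had thought that who intervened before noon.

5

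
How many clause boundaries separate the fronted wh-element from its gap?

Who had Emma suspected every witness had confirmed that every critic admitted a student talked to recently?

3

"who" is extracted from the PP object of "talked".
Boundaries crossed, outermost first: [Ø], [that], [Ø] — 3 in total.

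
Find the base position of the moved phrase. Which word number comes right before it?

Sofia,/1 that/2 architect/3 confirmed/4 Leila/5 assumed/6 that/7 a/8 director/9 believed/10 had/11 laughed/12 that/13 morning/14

10

The displaced element is "Sofia" (word 1).
It is linked across 3 clause boundaries (Ø → that → Ø).
It functions as the subject of "laughed", so the gap sits immediately after word 10 ("believed").
Base order: That architect confirmed Leila assumed that a director believed Sofia had laughed that morning.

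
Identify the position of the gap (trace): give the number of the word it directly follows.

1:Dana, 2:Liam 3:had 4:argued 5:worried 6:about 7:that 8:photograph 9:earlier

4

The displaced element is "Dana" (word 1).
It is linked across 1 clause boundary (Ø).
It functions as the subject of "worried", so the gap sits immediately after word 4 ("argued").
Base order: Liam had argued that Dana worried about that photograph earlier.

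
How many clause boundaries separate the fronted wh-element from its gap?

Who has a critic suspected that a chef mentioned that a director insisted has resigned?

3

"who" is extracted from the subject of "resigned".
Boundaries crossed, outermost first: [that], [that], [Ø] — 3 in total.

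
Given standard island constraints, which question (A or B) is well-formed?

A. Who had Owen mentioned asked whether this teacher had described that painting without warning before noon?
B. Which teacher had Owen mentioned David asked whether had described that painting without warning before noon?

A

In B, the wh-phrase is extracted from inside a wh-island (introduced by "whether"), which blocks movement.
In A, the extraction path crosses only that-complement boundaries, which are transparent.
So A is grammatical.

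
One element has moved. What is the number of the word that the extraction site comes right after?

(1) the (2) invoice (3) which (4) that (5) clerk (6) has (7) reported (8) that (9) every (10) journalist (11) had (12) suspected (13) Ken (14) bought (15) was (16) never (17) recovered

The displaced element is "the invoice" (word 2).
It is linked across 2 clause boundaries (that → Ø).
It functions as the direct object of "bought", so the gap sits immediately after word 14 ("bought").
Base order: That clerk has reported that every journalist had suspected Ken bought the invoice.

14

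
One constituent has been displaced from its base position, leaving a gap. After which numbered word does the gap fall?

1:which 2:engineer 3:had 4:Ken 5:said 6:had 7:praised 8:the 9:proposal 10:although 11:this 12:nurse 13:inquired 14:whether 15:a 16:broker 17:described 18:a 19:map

The displaced element is "which engineer" (word 2).
It is linked across 1 clause boundary (Ø).
It functions as the subject of "praised", so the gap sits immediately after word 5 ("said").
Base order: Ken had said that which engineer had praised the proposal although this nurse inquired whether a broker described a map.

5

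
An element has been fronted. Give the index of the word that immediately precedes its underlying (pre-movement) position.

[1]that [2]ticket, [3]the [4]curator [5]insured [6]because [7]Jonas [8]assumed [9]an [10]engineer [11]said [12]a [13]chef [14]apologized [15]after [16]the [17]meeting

5

The displaced element is "that ticket" (word 2).
It functions as the direct object of "insured", so the gap sits immediately after word 5 ("insured").
Base order: The curator insured that ticket because Jonas assumed an engineer said a chef apologized after the meeting.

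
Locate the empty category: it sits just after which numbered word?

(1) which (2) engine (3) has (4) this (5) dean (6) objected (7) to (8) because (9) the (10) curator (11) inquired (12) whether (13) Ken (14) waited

The displaced element is "which engine" (word 2).
It functions as the object of the preposition "to" of "objected", so the gap sits immediately after word 7 ("to").
Base order: This dean has objected to which engine because the curator inquired whether Ken waited.

7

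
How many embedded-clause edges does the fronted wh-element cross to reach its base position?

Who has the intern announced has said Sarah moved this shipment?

"who" is extracted from the subject of "said".
Boundaries crossed, outermost first: [Ø] — 1 in total.

1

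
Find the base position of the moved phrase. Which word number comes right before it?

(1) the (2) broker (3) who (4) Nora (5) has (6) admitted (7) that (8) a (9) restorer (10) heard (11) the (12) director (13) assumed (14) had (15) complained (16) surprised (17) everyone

The displaced element is "the broker" (word 2).
It is linked across 3 clause boundaries (that → Ø → Ø).
It functions as the subject of "complained", so the gap sits immediately after word 13 ("assumed").
Base order: Nora has admitted that a restorer heard the director assumed that the broker had complained.

13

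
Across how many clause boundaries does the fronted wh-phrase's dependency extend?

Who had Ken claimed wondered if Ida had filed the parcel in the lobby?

1

"who" is extracted from the subject of "wondered".
Boundaries crossed, outermost first: [Ø] — 1 in total.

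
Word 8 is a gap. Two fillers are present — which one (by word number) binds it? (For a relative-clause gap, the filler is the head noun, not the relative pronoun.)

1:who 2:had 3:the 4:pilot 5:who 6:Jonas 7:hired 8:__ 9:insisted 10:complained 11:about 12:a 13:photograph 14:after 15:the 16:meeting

The marked gap is inside the relative clause, the direct object of "hired".
Its filler is the head noun "pilot" (via "who"), at word 4.
(The other dependency links word 1 to a gap after word 9.)

4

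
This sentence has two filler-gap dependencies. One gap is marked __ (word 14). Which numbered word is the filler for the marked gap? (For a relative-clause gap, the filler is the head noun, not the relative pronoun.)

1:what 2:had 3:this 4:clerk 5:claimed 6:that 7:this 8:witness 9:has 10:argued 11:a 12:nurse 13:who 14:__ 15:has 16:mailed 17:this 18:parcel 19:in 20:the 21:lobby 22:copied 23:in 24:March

12

The marked gap is inside the relative clause, the subject of "mailed".
Its filler is the head noun "nurse" (via "who"), at word 12.
(The other dependency links word 1 to a gap after word 22.)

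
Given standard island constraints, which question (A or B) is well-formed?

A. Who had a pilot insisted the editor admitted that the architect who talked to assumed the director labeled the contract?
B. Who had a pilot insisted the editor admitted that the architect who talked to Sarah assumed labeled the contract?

In A, the wh-phrase is extracted from inside a complex-NP island (relative clause) (introduced by "who"), which blocks movement.
In B, the extraction path crosses only that-complement boundaries, which are transparent.
So B is grammatical.

B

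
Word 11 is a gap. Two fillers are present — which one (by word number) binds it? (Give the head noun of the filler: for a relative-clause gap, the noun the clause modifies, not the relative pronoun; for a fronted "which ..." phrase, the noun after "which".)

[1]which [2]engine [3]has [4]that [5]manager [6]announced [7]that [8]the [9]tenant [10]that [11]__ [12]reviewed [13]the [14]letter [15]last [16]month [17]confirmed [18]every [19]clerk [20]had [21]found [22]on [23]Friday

9

The marked gap is inside the relative clause, the subject of "reviewed".
Its filler is the head noun "tenant" (via "that"), at word 9.
(The other dependency links word 2 to a gap after word 21.)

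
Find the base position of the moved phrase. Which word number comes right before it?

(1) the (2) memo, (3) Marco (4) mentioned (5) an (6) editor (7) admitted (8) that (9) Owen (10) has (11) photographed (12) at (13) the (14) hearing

11

The displaced element is "the memo" (word 2).
It is linked across 2 clause boundaries (Ø → that).
It functions as the direct object of "photographed", so the gap sits immediately after word 11 ("photographed").
Base order: Marco mentioned an editor admitted that Owen has photographed the memo at the hearing.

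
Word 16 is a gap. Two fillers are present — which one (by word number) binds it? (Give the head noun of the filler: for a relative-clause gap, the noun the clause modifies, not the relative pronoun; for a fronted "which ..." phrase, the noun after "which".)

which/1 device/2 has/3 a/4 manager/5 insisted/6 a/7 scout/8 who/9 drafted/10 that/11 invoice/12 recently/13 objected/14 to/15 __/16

2

The marked gap is the object of the preposition "to" of "objected".
Its filler is the fronted wh-phrase "which device", at word 2.
(The other dependency links word 8 to a gap after word 9.)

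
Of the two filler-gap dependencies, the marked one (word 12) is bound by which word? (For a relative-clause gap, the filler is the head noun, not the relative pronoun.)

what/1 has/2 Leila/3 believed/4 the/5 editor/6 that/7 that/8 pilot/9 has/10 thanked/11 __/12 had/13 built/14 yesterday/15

6

The marked gap is inside the relative clause, the direct object of "thanked".
Its filler is the head noun "editor" (via "that"), at word 6.
(The other dependency links word 1 to a gap after word 14.)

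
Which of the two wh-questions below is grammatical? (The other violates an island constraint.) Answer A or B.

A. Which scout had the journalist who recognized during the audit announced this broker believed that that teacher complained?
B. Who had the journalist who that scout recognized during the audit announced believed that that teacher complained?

In A, the wh-phrase is extracted from inside a complex-NP island (relative clause) (introduced by "who"), which blocks movement.
In B, the extraction path crosses only that-complement boundaries, which are transparent.
So B is grammatical.

B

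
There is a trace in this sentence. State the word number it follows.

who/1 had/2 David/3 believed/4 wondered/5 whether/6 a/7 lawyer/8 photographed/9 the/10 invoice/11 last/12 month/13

4

The displaced element is "who" (word 1).
It is linked across 1 clause boundary (Ø).
It functions as the subject of "wondered", so the gap sits immediately after word 4 ("believed").
Base order: David had believed that who wondered whether a lawyer photographed the invoice last month.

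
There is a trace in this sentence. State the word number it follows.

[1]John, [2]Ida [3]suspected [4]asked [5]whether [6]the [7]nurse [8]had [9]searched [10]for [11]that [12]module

3

The displaced element is "John" (word 1).
It is linked across 1 clause boundary (Ø).
It functions as the subject of "asked", so the gap sits immediately after word 3 ("suspected").
Base order: Ida suspected John asked whether the nurse had searched for that module.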